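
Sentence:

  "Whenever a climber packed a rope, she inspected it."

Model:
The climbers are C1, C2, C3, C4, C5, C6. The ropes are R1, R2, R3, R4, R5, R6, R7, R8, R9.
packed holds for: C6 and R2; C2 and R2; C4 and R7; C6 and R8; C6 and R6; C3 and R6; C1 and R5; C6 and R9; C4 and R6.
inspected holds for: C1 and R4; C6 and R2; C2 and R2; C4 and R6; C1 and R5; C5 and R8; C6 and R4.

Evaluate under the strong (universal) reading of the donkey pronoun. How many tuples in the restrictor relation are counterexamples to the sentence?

5

"it" takes "a rope" as antecedent — a donkey pronoun bound across the clause boundary.
Strong reading: for every (c,r) with packed(c,r), inspected(c,r).
Restrictor pairs: (C1,R5) ✓  (C2,R2) ✓  (C3,R6) ✗  (C4,R6) ✓  (C4,R7) ✗  (C6,R2) ✓  (C6,R6) ✗  (C6,R8) ✗  (C6,R9) ✗
Counterexamples (restrictor pairs failing the scope): 5.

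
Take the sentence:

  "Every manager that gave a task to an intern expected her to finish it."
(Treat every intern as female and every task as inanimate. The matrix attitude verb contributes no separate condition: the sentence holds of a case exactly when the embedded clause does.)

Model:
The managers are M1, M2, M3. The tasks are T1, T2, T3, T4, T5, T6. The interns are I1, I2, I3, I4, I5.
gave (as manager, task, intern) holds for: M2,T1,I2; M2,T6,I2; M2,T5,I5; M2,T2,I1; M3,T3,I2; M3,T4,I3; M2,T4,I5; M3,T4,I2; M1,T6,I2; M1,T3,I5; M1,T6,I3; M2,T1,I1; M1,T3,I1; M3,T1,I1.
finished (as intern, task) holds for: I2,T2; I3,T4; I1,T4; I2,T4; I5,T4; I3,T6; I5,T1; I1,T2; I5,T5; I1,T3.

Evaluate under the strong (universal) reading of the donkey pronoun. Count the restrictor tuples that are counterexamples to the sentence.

7

"her" takes "an intern" as antecedent and "it" takes "a task"; both are donkey pronouns co-varying with the restrictor.
Strong reading: for every (m,t,i) with gave(m,t,i), finished(i,t).
Restrictor triples: (M1,T3,I1)→finished(I1,T3) ✓  (M1,T3,I5)→finished(I5,T3) ✗  (M1,T6,I2)→finished(I2,T6) ✗  (M1,T6,I3)→finished(I3,T6) ✓  (M2,T1,I1)→finished(I1,T1) ✗  (M2,T1,I2)→finished(I2,T1) ✗  (M2,T2,I1)→finished(I1,T2) ✓  (M2,T4,I5)→finished(I5,T4) ✓  (M2,T5,I5)→finished(I5,T5) ✓  (M2,T6,I2)→finished(I2,T6) ✗  (M3,T1,I1)→finished(I1,T1) ✗  (M3,T3,I2)→finished(I2,T3) ✗  (M3,T4,I2)→finished(I2,T4) ✓  (M3,T4,I3)→finished(I3,T4) ✓
Counterexamples (restrictor triples failing the scope): 7.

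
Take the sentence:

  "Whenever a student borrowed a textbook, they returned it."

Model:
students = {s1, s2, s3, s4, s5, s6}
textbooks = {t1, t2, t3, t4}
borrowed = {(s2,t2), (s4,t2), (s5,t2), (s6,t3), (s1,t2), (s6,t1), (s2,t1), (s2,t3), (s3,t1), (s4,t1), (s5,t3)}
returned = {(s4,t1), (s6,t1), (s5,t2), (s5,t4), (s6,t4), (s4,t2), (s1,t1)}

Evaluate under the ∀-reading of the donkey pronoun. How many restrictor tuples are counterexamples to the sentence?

7

"it" takes "a textbook" as antecedent — a donkey pronoun bound across the clause boundary.
Strong reading: for every (s,t) with borrowed(s,t), returned(s,t).
Restrictor pairs: (s1,t2) ✗  (s2,t1) ✗  (s2,t2) ✗  (s2,t3) ✗  (s3,t1) ✗  (s4,t1) ✓  (s4,t2) ✓  (s5,t2) ✓  (s5,t3) ✗  (s6,t1) ✓  (s6,t3) ✗
Counterexamples (restrictor pairs failing the scope): 7.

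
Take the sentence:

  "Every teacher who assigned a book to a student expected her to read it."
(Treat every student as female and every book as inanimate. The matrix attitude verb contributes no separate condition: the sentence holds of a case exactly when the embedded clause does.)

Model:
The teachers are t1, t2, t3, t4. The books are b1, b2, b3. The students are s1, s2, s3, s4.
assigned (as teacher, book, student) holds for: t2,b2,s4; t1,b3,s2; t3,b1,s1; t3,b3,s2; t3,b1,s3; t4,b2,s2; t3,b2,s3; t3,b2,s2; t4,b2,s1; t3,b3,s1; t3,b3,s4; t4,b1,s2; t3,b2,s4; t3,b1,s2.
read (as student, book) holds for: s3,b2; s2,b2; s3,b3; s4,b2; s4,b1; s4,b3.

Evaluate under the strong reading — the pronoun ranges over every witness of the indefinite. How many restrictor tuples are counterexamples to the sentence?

8

"her" takes "a student" as antecedent and "it" takes "a book"; both are donkey pronouns co-varying with the restrictor.
Strong reading: for every (t,b,s) with assigned(t,b,s), read(s,b).
Restrictor triples: (t1,b3,s2)→read(s2,b3) ✗  (t2,b2,s4)→read(s4,b2) ✓  (t3,b1,s1)→read(s1,b1) ✗  (t3,b1,s2)→read(s2,b1) ✗  (t3,b1,s3)→read(s3,b1) ✗  (t3,b2,s2)→read(s2,b2) ✓  (t3,b2,s3)→read(s3,b2) ✓  (t3,b2,s4)→read(s4,b2) ✓  (t3,b3,s1)→read(s1,b3) ✗  (t3,b3,s2)→read(s2,b3) ✗  (t3,b3,s4)→read(s4,b3) ✓  (t4,b1,s2)→read(s2,b1) ✗  (t4,b2,s1)→read(s1,b2) ✗  (t4,b2,s2)→read(s2,b2) ✓
Counterexamples (restrictor triples failing the scope): 8.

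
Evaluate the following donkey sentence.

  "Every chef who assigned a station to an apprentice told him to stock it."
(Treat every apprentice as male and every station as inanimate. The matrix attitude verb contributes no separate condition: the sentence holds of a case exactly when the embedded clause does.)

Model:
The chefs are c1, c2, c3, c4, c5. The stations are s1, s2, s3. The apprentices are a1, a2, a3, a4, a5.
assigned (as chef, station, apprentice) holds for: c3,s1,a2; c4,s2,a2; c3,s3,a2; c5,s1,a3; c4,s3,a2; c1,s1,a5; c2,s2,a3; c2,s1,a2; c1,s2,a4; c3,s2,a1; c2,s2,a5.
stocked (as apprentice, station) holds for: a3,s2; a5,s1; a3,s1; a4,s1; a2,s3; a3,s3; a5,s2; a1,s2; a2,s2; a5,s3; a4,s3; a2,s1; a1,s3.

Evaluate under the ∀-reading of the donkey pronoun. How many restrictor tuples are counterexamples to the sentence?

1

"him" takes "an apprentice" as antecedent and "it" takes "a station"; both are donkey pronouns co-varying with the restrictor.
Strong reading: for every (c,s,a) with assigned(c,s,a), stocked(a,s).
Restrictor triples: (c1,s1,a5)→stocked(a5,s1) ✓  (c1,s2,a4)→stocked(a4,s2) ✗  (c2,s1,a2)→stocked(a2,s1) ✓  (c2,s2,a3)→stocked(a3,s2) ✓  (c2,s2,a5)→stocked(a5,s2) ✓  (c3,s1,a2)→stocked(a2,s1) ✓  (c3,s2,a1)→stocked(a1,s2) ✓  (c3,s3,a2)→stocked(a2,s3) ✓  (c4,s2,a2)→stocked(a2,s2) ✓  (c4,s3,a2)→stocked(a2,s3) ✓  (c5,s1,a3)→stocked(a3,s1) ✓
Counterexamples (restrictor triples failing the scope): 1.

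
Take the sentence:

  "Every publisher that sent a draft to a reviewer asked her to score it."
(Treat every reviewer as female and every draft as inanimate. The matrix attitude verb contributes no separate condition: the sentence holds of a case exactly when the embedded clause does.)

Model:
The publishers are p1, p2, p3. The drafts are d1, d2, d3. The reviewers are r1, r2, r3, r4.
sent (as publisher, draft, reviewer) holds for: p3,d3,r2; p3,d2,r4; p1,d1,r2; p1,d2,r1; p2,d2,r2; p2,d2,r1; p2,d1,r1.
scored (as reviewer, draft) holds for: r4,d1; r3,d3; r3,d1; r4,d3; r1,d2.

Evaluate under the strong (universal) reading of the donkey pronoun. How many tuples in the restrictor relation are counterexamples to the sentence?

"her" takes "a reviewer" as antecedent and "it" takes "a draft"; both are donkey pronouns co-varying with the restrictor.
Strong reading: for every (p,d,r) with sent(p,d,r), scored(r,d).
Restrictor triples: (p1,d1,r2)→scored(r2,d1) ✗  (p1,d2,r1)→scored(r1,d2) ✓  (p2,d1,r1)→scored(r1,d1) ✗  (p2,d2,r1)→scored(r1,d2) ✓  (p2,d2,r2)→scored(r2,d2) ✗  (p3,d2,r4)→scored(r4,d2) ✗  (p3,d3,r2)→scored(r2,d3) ✗
Counterexamples (restrictor triples failing the scope): 5.

5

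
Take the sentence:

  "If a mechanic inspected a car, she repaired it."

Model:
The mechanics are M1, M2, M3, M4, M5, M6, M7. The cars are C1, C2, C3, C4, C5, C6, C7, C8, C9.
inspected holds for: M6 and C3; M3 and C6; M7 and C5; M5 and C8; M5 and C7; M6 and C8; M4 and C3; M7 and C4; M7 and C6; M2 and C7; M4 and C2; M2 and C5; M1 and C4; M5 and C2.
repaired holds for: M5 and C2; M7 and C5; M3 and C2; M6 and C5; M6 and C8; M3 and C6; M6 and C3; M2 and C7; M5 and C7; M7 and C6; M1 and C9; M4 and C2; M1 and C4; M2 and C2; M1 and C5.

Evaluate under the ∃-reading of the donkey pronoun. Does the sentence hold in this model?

"it" takes "a car" as antecedent — a donkey pronoun bound across the clause boundary.
Weak reading: every mechanic m with some inspected-car has at least one inspected-car c such that repaired(m,c).
Per mechanic: M1:✓  M2:✓  M3:✓  M4:✓  M5:✓  M6:✓  M7:✓
Every mechanic in the restrictor has a witness.

True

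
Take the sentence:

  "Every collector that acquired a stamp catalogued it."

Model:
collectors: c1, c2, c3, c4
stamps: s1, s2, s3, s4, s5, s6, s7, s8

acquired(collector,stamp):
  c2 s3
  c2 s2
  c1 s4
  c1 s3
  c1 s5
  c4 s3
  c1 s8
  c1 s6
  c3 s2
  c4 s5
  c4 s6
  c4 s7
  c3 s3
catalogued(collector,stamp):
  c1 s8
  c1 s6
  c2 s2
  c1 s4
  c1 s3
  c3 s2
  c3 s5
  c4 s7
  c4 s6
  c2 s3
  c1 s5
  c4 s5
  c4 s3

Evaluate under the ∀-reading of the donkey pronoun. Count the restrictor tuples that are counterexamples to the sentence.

1

"it" takes "a stamp" as antecedent — a donkey pronoun bound across the clause boundary.
Strong reading: for every (c,s) with acquired(c,s), catalogued(c,s).
Restrictor pairs: (c1,s3) ✓  (c1,s4) ✓  (c1,s5) ✓  (c1,s6) ✓  (c1,s8) ✓  (c2,s2) ✓  (c2,s3) ✓  (c3,s2) ✓  (c3,s3) ✗  (c4,s3) ✓  (c4,s5) ✓  (c4,s6) ✓  (c4,s7) ✓
Counterexamples (restrictor pairs failing the scope): 1.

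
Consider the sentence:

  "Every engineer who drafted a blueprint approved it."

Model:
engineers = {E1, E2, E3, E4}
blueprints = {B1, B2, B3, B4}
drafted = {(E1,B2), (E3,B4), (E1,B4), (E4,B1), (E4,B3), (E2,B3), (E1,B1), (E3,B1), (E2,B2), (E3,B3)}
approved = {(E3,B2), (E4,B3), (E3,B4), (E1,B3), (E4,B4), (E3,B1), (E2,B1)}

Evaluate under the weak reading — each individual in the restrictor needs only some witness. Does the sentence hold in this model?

"it" takes "a blueprint" as antecedent — a donkey pronoun bound across the clause boundary.
Weak reading: every engineer e with some drafted-blueprint has at least one drafted-blueprint b such that approved(e,b).
Per engineer: E1:✗  E2:✗  E3:✓  E4:✓
E1 has no witness among its drafted-blueprints.

False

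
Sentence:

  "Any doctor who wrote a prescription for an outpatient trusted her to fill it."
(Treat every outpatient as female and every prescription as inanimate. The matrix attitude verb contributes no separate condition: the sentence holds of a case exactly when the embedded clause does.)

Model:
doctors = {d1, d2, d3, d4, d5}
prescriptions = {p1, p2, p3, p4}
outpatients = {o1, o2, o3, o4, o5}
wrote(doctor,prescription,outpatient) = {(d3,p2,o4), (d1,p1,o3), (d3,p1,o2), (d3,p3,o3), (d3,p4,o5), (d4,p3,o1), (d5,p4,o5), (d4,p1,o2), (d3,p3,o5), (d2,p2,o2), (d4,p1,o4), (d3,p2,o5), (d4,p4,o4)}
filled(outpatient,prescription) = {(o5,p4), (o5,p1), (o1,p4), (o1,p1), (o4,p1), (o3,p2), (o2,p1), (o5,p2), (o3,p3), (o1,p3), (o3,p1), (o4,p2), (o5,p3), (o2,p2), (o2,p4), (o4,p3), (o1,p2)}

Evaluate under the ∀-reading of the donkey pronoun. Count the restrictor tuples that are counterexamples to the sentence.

"her" takes "an outpatient" as antecedent and "it" takes "a prescription"; both are donkey pronouns co-varying with the restrictor.
Strong reading: for every (d,p,o) with wrote(d,p,o), filled(o,p).
Restrictor triples: (d1,p1,o3)→filled(o3,p1) ✓  (d2,p2,o2)→filled(o2,p2) ✓  (d3,p1,o2)→filled(o2,p1) ✓  (d3,p2,o4)→filled(o4,p2) ✓  (d3,p2,o5)→filled(o5,p2) ✓  (d3,p3,o3)→filled(o3,p3) ✓  (d3,p3,o5)→filled(o5,p3) ✓  (d3,p4,o5)→filled(o5,p4) ✓  (d4,p1,o2)→filled(o2,p1) ✓  (d4,p1,o4)→filled(o4,p1) ✓  (d4,p3,o1)→filled(o1,p3) ✓  (d4,p4,o4)→filled(o4,p4) ✗  (d5,p4,o5)→filled(o5,p4) ✓
Counterexamples (restrictor triples failing the scope): 1.

1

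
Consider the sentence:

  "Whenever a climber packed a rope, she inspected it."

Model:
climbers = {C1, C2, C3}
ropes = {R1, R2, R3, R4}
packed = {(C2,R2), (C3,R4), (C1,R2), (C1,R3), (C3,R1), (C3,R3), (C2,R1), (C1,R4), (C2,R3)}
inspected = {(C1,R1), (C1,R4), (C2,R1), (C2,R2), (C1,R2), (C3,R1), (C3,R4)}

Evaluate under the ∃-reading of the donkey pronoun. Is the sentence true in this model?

True

"it" takes "a rope" as antecedent — a donkey pronoun bound across the clause boundary.
Weak reading: every climber c with some packed-rope has at least one packed-rope r such that inspected(c,r).
Per climber: C1:✓  C2:✓  C3:✓
Every climber in the restrictor has a witness.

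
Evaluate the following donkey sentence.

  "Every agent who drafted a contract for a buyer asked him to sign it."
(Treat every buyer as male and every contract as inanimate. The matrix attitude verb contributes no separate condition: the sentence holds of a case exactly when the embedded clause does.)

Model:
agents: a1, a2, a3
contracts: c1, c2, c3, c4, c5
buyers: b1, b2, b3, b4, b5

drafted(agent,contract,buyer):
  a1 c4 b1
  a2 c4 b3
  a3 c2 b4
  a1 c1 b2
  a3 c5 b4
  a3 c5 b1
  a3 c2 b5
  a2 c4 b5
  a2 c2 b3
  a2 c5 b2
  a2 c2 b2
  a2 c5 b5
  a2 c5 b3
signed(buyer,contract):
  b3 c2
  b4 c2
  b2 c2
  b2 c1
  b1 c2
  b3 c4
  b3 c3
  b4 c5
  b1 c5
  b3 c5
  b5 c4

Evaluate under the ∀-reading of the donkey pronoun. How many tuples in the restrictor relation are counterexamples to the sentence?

4

"him" takes "a buyer" as antecedent and "it" takes "a contract"; both are donkey pronouns co-varying with the restrictor.
Strong reading: for every (a,c,b) with drafted(a,c,b), signed(b,c).
Restrictor triples: (a1,c1,b2)→signed(b2,c1) ✓  (a1,c4,b1)→signed(b1,c4) ✗  (a2,c2,b2)→signed(b2,c2) ✓  (a2,c2,b3)→signed(b3,c2) ✓  (a2,c4,b3)→signed(b3,c4) ✓  (a2,c4,b5)→signed(b5,c4) ✓  (a2,c5,b2)→signed(b2,c5) ✗  (a2,c5,b3)→signed(b3,c5) ✓  (a2,c5,b5)→signed(b5,c5) ✗  (a3,c2,b4)→signed(b4,c2) ✓  (a3,c2,b5)→signed(b5,c2) ✗  (a3,c5,b1)→signed(b1,c5) ✓  (a3,c5,b4)→signed(b4,c5) ✓
Counterexamples (restrictor triples failing the scope): 4.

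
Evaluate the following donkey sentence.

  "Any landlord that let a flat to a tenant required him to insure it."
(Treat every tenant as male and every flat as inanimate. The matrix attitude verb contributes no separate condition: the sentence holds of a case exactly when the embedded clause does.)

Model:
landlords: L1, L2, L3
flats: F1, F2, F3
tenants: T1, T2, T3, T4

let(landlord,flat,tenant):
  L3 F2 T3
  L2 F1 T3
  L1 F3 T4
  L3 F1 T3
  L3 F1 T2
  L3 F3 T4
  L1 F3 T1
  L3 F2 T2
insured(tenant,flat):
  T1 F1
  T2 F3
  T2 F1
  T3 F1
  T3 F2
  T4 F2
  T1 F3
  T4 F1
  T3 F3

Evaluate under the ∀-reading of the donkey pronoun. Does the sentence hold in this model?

"him" takes "a tenant" as antecedent and "it" takes "a flat"; both are donkey pronouns co-varying with the restrictor.
Strong reading: for every (l,f,t) with let(l,f,t), insured(t,f).
Restrictor triples: (L1,F3,T1)→insured(T1,F3) ✓  (L1,F3,T4)→insured(T4,F3) ✗  (L2,F1,T3)→insured(T3,F1) ✓  (L3,F1,T2)→insured(T2,F1) ✓  (L3,F1,T3)→insured(T3,F1) ✓  (L3,F2,T2)→insured(T2,F2) ✗  (L3,F2,T3)→insured(T3,F2) ✓  (L3,F3,T4)→insured(T4,F3) ✗
Counterexample: (L1,F3,T4) — insured(T4,F3) does not hold.

False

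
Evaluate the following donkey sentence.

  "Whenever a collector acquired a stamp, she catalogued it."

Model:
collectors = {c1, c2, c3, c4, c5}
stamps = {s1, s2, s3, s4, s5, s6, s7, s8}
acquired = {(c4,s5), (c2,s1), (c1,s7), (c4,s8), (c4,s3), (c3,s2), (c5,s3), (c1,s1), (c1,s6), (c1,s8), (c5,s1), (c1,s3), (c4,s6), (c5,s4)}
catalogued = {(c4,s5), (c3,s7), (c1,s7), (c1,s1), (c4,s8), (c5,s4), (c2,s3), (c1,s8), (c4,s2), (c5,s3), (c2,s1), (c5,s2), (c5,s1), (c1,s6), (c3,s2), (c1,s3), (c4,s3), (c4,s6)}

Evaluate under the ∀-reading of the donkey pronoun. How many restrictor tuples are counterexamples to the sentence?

"it" takes "a stamp" as antecedent — a donkey pronoun bound across the clause boundary.
Strong reading: for every (c,s) with acquired(c,s), catalogued(c,s).
Restrictor pairs: (c1,s1) ✓  (c1,s3) ✓  (c1,s6) ✓  (c1,s7) ✓  (c1,s8) ✓  (c2,s1) ✓  (c3,s2) ✓  (c4,s3) ✓  (c4,s5) ✓  (c4,s6) ✓  (c4,s8) ✓  (c5,s1) ✓  (c5,s3) ✓  (c5,s4) ✓
Counterexamples (restrictor pairs failing the scope): 0.

0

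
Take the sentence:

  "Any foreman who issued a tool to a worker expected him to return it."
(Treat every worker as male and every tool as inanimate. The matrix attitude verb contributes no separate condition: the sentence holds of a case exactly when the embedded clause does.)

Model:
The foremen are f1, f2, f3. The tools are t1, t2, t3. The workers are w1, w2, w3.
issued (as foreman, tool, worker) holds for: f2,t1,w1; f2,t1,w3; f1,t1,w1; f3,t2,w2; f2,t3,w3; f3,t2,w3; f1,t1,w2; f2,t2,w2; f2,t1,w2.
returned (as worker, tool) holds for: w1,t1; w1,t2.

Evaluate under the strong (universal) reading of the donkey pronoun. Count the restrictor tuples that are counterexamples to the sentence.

7

"him" takes "a worker" as antecedent and "it" takes "a tool"; both are donkey pronouns co-varying with the restrictor.
Strong reading: for every (f,t,w) with issued(f,t,w), returned(w,t).
Restrictor triples: (f1,t1,w1)→returned(w1,t1) ✓  (f1,t1,w2)→returned(w2,t1) ✗  (f2,t1,w1)→returned(w1,t1) ✓  (f2,t1,w2)→returned(w2,t1) ✗  (f2,t1,w3)→returned(w3,t1) ✗  (f2,t2,w2)→returned(w2,t2) ✗  (f2,t3,w3)→returned(w3,t3) ✗  (f3,t2,w2)→returned(w2,t2) ✗  (f3,t2,w3)→returned(w3,t2) ✗
Counterexamples (restrictor triples failing the scope): 7.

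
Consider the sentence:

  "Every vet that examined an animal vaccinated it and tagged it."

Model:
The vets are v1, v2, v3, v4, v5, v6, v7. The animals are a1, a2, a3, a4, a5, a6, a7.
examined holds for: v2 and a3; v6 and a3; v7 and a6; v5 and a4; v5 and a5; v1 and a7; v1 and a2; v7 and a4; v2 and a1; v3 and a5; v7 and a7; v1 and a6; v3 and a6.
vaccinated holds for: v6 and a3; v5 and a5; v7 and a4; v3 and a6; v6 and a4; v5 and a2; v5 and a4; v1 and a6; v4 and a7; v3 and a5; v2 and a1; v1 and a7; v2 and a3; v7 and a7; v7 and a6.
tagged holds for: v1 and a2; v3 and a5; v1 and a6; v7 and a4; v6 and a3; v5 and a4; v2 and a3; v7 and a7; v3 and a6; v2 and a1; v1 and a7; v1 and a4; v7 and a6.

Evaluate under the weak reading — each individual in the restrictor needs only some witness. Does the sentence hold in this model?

"it" takes "an animal" as antecedent — a donkey pronoun bound across the clause boundary.
Weak reading: every vet v with some examined-animal has at least one examined-animal a such that vaccinated(v,a) ∧ tagged(v,a).
Per vet: v1:✓  v2:✓  v3:✓  v5:✓  v6:✓  v7:✓
Every vet in the restrictor has a witness.

True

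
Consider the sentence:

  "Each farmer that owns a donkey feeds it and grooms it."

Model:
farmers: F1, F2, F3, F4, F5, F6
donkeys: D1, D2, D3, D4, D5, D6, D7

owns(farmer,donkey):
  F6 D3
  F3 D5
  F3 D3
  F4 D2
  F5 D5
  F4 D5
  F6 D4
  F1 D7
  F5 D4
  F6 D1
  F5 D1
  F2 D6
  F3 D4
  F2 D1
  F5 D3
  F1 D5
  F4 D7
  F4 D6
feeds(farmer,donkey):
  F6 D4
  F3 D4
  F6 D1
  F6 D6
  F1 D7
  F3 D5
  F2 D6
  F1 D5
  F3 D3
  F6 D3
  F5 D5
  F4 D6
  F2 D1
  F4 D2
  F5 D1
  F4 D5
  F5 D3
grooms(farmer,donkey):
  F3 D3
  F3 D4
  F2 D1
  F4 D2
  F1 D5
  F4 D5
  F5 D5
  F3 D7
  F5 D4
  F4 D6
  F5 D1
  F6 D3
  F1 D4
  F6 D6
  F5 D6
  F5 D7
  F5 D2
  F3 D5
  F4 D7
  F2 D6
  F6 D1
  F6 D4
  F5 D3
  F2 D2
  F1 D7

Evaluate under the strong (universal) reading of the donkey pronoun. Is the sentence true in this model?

False

"it" takes "a donkey" as antecedent — a donkey pronoun bound across the clause boundary.
Strong reading: for every (f,d) with owns(f,d), feeds(f,d) ∧ grooms(f,d).
Restrictor pairs: (F1,D5) ✓  (F1,D7) ✓  (F2,D1) ✓  (F2,D6) ✓  (F3,D3) ✓  (F3,D4) ✓  (F3,D5) ✓  (F4,D2) ✓  (F4,D5) ✓  (F4,D6) ✓  (F4,D7) ✗  (F5,D1) ✓  (F5,D3) ✓  (F5,D4) ✗  (F5,D5) ✓  (F6,D1) ✓  (F6,D3) ✓  (F6,D4) ✓
Counterexample: (F4,D7) is in owns but fails the scope.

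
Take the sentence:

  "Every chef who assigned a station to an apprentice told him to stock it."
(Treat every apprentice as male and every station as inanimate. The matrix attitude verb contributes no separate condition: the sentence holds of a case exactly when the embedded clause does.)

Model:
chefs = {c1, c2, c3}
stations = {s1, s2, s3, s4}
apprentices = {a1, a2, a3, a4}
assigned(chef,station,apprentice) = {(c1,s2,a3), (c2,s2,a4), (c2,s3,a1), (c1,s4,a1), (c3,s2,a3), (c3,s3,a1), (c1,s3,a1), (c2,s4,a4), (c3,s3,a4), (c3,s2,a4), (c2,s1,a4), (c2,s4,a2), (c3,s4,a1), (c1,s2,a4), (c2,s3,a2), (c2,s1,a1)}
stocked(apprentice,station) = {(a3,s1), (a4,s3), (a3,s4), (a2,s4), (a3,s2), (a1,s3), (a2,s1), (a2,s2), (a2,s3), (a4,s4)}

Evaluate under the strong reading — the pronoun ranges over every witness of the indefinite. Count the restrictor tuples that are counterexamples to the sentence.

"him" takes "an apprentice" as antecedent and "it" takes "a station"; both are donkey pronouns co-varying with the restrictor.
Strong reading: for every (c,s,a) with assigned(c,s,a), stocked(a,s).
Restrictor triples: (c1,s2,a3)→stocked(a3,s2) ✓  (c1,s2,a4)→stocked(a4,s2) ✗  (c1,s3,a1)→stocked(a1,s3) ✓  (c1,s4,a1)→stocked(a1,s4) ✗  (c2,s1,a1)→stocked(a1,s1) ✗  (c2,s1,a4)→stocked(a4,s1) ✗  (c2,s2,a4)→stocked(a4,s2) ✗  (c2,s3,a1)→stocked(a1,s3) ✓  (c2,s3,a2)→stocked(a2,s3) ✓  (c2,s4,a2)→stocked(a2,s4) ✓  (c2,s4,a4)→stocked(a4,s4) ✓  (c3,s2,a3)→stocked(a3,s2) ✓  (c3,s2,a4)→stocked(a4,s2) ✗  (c3,s3,a1)→stocked(a1,s3) ✓  (c3,s3,a4)→stocked(a4,s3) ✓  (c3,s4,a1)→stocked(a1,s4) ✗
Counterexamples (restrictor triples failing the scope): 7.

7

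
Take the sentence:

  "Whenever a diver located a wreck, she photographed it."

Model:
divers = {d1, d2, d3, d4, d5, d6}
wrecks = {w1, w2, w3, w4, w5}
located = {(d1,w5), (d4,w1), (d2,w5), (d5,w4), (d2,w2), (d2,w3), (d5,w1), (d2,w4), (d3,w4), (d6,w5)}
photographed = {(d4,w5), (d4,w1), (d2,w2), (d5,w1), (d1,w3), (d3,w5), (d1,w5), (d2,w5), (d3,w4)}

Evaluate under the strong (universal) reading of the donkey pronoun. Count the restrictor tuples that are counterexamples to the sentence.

4

"it" takes "a wreck" as antecedent — a donkey pronoun bound across the clause boundary.
Strong reading: for every (d,w) with located(d,w), photographed(d,w).
Restrictor pairs: (d1,w5) ✓  (d2,w2) ✓  (d2,w3) ✗  (d2,w4) ✗  (d2,w5) ✓  (d3,w4) ✓  (d4,w1) ✓  (d5,w1) ✓  (d5,w4) ✗  (d6,w5) ✗
Counterexamples (restrictor pairs failing the scope): 4.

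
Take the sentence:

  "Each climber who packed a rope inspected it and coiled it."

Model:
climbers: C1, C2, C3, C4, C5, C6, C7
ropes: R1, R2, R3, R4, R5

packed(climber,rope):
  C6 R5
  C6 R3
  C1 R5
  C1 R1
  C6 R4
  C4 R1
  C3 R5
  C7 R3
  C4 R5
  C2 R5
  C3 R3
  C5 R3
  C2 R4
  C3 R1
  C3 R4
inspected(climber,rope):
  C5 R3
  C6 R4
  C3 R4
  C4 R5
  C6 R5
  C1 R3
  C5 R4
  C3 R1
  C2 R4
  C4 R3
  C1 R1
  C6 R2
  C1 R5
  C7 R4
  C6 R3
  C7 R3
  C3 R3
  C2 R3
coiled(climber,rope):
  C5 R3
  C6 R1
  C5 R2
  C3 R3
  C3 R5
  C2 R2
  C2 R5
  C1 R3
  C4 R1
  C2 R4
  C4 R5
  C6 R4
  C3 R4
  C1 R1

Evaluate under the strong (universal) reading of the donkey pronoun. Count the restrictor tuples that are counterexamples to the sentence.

8

"it" takes "a rope" as antecedent — a donkey pronoun bound across the clause boundary.
Strong reading: for every (c,r) with packed(c,r), inspected(c,r) ∧ coiled(c,r).
Restrictor pairs: (C1,R1) ✓  (C1,R5) ✗  (C2,R4) ✓  (C2,R5) ✗  (C3,R1) ✗  (C3,R3) ✓  (C3,R4) ✓  (C3,R5) ✗  (C4,R1) ✗  (C4,R5) ✓  (C5,R3) ✓  (C6,R3) ✗  (C6,R4) ✓  (C6,R5) ✗  (C7,R3) ✗
Counterexamples (restrictor pairs failing the scope): 8.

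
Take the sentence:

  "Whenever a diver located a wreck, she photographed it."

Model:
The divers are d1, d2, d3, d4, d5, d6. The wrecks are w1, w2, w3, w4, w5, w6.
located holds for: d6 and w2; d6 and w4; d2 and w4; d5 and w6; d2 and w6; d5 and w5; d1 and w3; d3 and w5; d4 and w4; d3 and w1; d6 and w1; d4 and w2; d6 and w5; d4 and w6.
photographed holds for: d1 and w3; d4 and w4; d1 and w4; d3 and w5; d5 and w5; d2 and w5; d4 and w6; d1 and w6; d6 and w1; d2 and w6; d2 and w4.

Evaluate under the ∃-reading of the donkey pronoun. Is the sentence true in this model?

"it" takes "a wreck" as antecedent — a donkey pronoun bound across the clause boundary.
Weak reading: every diver d with some located-wreck has at least one located-wreck w such that photographed(d,w).
Per diver: d1:✓  d2:✓  d3:✓  d4:✓  d5:✓  d6:✓
Every diver in the restrictor has a witness.

True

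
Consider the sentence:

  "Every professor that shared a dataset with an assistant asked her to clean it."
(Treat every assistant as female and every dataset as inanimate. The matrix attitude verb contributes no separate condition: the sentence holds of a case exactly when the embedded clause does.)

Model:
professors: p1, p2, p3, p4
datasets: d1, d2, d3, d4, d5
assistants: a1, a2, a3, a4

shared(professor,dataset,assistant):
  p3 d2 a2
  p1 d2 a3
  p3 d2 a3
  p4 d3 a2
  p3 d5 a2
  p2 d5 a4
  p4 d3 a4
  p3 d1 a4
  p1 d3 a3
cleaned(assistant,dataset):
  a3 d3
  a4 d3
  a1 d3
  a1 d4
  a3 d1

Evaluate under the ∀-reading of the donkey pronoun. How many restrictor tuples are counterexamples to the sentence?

"her" takes "an assistant" as antecedent and "it" takes "a dataset"; both are donkey pronouns co-varying with the restrictor.
Strong reading: for every (p,d,a) with shared(p,d,a), cleaned(a,d).
Restrictor triples: (p1,d2,a3)→cleaned(a3,d2) ✗  (p1,d3,a3)→cleaned(a3,d3) ✓  (p2,d5,a4)→cleaned(a4,d5) ✗  (p3,d1,a4)→cleaned(a4,d1) ✗  (p3,d2,a2)→cleaned(a2,d2) ✗  (p3,d2,a3)→cleaned(a3,d2) ✗  (p3,d5,a2)→cleaned(a2,d5) ✗  (p4,d3,a2)→cleaned(a2,d3) ✗  (p4,d3,a4)→cleaned(a4,d3) ✓
Counterexamples (restrictor triples failing the scope): 7.

7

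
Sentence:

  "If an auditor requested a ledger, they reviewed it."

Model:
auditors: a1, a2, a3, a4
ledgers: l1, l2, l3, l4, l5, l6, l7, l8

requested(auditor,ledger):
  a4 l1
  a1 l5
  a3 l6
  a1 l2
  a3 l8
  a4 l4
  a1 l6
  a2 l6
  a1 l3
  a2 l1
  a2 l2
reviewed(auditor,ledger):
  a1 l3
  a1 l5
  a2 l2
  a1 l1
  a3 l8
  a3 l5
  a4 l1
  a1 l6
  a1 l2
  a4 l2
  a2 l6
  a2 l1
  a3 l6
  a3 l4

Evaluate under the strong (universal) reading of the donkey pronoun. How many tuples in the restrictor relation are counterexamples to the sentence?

"it" takes "a ledger" as antecedent — a donkey pronoun bound across the clause boundary.
Strong reading: for every (a,l) with requested(a,l), reviewed(a,l).
Restrictor pairs: (a1,l2) ✓  (a1,l3) ✓  (a1,l5) ✓  (a1,l6) ✓  (a2,l1) ✓  (a2,l2) ✓  (a2,l6) ✓  (a3,l6) ✓  (a3,l8) ✓  (a4,l1) ✓  (a4,l4) ✗
Counterexamples (restrictor pairs failing the scope): 1.

1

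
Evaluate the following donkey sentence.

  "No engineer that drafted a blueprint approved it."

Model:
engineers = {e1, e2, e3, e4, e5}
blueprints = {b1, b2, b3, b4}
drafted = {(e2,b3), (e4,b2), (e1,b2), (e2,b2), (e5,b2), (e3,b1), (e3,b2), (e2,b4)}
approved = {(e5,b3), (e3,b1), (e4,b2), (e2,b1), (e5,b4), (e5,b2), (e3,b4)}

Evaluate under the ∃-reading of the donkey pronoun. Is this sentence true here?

False

"it" takes "a blueprint" as antecedent — a donkey pronoun bound across the clause boundary.
Truth condition: for no (e,b) with drafted(e,b) does approved(e,b) hold.
Restrictor pairs — does the scope hold? (e1,b2):fails  (e2,b2):fails  (e2,b3):fails  (e2,b4):fails  (e3,b1):holds  (e3,b2):fails  (e4,b2):holds  (e5,b2):holds
Scope holds for 3 pair(s), so the sentence is false.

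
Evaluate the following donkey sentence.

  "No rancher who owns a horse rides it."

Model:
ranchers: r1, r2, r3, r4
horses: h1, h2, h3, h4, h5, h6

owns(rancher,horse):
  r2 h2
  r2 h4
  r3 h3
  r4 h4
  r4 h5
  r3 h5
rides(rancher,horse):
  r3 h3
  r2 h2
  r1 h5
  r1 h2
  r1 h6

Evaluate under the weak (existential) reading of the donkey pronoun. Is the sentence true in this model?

False

"it" takes "a horse" as antecedent — a donkey pronoun bound across the clause boundary.
Truth condition: for no (r,h) with owns(r,h) does rides(r,h) hold.
Restrictor pairs — does the scope hold? (r2,h2):holds  (r2,h4):fails  (r3,h3):holds  (r3,h5):fails  (r4,h4):fails  (r4,h5):fails
Scope holds for 2 pair(s), so the sentence is false.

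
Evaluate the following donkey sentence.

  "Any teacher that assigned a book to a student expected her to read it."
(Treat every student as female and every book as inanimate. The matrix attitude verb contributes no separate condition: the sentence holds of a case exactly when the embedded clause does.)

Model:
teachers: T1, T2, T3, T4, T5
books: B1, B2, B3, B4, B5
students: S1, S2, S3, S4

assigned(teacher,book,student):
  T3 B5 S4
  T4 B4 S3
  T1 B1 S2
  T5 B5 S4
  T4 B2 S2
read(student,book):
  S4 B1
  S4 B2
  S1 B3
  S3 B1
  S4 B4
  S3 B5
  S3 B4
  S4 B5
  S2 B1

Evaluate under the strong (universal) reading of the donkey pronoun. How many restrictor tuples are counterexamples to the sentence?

1

"her" takes "a student" as antecedent and "it" takes "a book"; both are donkey pronouns co-varying with the restrictor.
Strong reading: for every (t,b,s) with assigned(t,b,s), read(s,b).
Restrictor triples: (T1,B1,S2)→read(S2,B1) ✓  (T3,B5,S4)→read(S4,B5) ✓  (T4,B2,S2)→read(S2,B2) ✗  (T4,B4,S3)→read(S3,B4) ✓  (T5,B5,S4)→read(S4,B5) ✓
Counterexamples (restrictor triples failing the scope): 1.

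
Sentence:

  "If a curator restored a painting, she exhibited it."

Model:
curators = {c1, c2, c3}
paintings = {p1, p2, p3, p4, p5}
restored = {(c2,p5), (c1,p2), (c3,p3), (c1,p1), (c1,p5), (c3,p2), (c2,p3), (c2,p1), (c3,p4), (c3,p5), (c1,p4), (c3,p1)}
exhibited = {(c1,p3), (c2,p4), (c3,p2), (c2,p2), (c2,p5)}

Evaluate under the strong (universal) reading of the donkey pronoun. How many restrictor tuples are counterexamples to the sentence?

"it" takes "a painting" as antecedent — a donkey pronoun bound across the clause boundary.
Strong reading: for every (c,p) with restored(c,p), exhibited(c,p).
Restrictor pairs: (c1,p1) ✗  (c1,p2) ✗  (c1,p4) ✗  (c1,p5) ✗  (c2,p1) ✗  (c2,p3) ✗  (c2,p5) ✓  (c3,p1) ✗  (c3,p2) ✓  (c3,p3) ✗  (c3,p4) ✗  (c3,p5) ✗
Counterexamples (restrictor pairs failing the scope): 10.

10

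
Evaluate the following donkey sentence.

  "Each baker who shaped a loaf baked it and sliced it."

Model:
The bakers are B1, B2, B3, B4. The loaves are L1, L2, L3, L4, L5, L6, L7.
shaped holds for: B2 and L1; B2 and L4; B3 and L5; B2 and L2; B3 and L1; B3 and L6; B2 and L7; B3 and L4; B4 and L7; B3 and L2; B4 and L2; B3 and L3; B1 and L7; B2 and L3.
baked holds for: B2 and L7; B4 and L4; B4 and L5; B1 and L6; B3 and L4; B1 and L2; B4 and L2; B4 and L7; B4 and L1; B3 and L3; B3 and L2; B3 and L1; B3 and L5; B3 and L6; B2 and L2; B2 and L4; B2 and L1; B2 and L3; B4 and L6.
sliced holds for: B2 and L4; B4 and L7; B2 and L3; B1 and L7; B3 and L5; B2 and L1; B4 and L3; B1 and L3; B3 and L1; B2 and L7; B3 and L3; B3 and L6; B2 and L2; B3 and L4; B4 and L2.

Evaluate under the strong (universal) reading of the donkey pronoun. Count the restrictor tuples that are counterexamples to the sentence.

2

"it" takes "a loaf" as antecedent — a donkey pronoun bound across the clause boundary.
Strong reading: for every (b,l) with shaped(b,l), baked(b,l) ∧ sliced(b,l).
Restrictor pairs: (B1,L7) ✗  (B2,L1) ✓  (B2,L2) ✓  (B2,L3) ✓  (B2,L4) ✓  (B2,L7) ✓  (B3,L1) ✓  (B3,L2) ✗  (B3,L3) ✓  (B3,L4) ✓  (B3,L5) ✓  (B3,L6) ✓  (B4,L2) ✓  (B4,L7) ✓
Counterexamples (restrictor pairs failing the scope): 2.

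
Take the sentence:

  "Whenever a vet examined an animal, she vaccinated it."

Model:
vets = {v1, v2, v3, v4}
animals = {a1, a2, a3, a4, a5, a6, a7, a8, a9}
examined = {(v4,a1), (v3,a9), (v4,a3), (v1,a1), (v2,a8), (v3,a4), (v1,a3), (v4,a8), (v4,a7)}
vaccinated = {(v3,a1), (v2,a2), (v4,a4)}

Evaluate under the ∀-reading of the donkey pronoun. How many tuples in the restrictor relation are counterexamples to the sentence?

"it" takes "an animal" as antecedent — a donkey pronoun bound across the clause boundary.
Strong reading: for every (v,a) with examined(v,a), vaccinated(v,a).
Restrictor pairs: (v1,a1) ✗  (v1,a3) ✗  (v2,a8) ✗  (v3,a4) ✗  (v3,a9) ✗  (v4,a1) ✗  (v4,a3) ✗  (v4,a7) ✗  (v4,a8) ✗
Counterexamples (restrictor pairs failing the scope): 9.

9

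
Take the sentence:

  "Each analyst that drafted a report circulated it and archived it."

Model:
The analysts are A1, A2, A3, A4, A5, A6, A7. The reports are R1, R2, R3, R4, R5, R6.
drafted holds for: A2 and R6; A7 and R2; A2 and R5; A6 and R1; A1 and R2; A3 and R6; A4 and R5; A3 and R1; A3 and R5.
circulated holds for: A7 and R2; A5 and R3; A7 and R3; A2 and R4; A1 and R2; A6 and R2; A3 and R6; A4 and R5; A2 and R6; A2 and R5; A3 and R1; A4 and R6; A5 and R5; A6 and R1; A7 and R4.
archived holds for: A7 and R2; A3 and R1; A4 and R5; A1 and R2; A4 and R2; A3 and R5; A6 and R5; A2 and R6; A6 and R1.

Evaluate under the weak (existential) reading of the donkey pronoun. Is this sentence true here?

True

"it" takes "a report" as antecedent — a donkey pronoun bound across the clause boundary.
Weak reading: every analyst a with some drafted-report has at least one drafted-report r such that circulated(a,r) ∧ archived(a,r).
Per analyst: A1:✓  A2:✓  A3:✓  A4:✓  A6:✓  A7:✓
Every analyst in the restrictor has a witness.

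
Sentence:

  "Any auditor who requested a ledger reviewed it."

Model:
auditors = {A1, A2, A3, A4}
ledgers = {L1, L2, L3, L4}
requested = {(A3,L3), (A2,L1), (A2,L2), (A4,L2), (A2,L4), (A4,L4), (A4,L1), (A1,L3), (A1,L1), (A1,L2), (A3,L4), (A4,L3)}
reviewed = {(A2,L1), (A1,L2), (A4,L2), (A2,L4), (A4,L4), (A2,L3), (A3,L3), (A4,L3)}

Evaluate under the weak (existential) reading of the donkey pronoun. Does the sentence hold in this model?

True

"it" takes "a ledger" as antecedent — a donkey pronoun bound across the clause boundary.
Weak reading: every auditor a with some requested-ledger has at least one requested-ledger l such that reviewed(a,l).
Per auditor: A1:✓  A2:✓  A3:✓  A4:✓
Every auditor in the restrictor has a witness.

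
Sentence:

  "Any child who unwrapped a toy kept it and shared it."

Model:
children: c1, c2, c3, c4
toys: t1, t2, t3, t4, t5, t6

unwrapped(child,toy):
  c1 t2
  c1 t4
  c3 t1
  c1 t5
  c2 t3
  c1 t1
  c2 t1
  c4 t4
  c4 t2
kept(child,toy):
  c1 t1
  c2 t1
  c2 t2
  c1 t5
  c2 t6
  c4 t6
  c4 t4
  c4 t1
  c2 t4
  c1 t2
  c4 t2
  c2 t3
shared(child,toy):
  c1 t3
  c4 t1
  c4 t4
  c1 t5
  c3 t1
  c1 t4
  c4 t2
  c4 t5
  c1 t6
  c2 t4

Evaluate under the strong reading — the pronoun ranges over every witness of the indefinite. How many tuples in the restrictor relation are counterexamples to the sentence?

"it" takes "a toy" as antecedent — a donkey pronoun bound across the clause boundary.
Strong reading: for every (c,t) with unwrapped(c,t), kept(c,t) ∧ shared(c,t).
Restrictor pairs: (c1,t1) ✗  (c1,t2) ✗  (c1,t4) ✗  (c1,t5) ✓  (c2,t1) ✗  (c2,t3) ✗  (c3,t1) ✗  (c4,t2) ✓  (c4,t4) ✓
Counterexamples (restrictor pairs failing the scope): 6.

6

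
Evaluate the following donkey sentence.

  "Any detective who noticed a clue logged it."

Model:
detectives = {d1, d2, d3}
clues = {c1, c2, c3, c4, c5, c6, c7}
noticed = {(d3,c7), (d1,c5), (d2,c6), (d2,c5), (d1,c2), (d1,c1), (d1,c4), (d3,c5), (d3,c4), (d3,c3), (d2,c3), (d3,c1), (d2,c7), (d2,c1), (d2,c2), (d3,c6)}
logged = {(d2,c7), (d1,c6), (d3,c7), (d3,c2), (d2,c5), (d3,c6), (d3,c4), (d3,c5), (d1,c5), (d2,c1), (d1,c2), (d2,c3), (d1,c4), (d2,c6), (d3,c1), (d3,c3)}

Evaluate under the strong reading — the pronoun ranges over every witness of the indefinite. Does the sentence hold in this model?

False

"it" takes "a clue" as antecedent — a donkey pronoun bound across the clause boundary.
Strong reading: for every (d,c) with noticed(d,c), logged(d,c).
Restrictor pairs: (d1,c1) ✗  (d1,c2) ✓  (d1,c4) ✓  (d1,c5) ✓  (d2,c1) ✓  (d2,c2) ✗  (d2,c3) ✓  (d2,c5) ✓  (d2,c6) ✓  (d2,c7) ✓  (d3,c1) ✓  (d3,c3) ✓  (d3,c4) ✓  (d3,c5) ✓  (d3,c6) ✓  (d3,c7) ✓
Counterexample: (d1,c1) is in noticed but fails the scope.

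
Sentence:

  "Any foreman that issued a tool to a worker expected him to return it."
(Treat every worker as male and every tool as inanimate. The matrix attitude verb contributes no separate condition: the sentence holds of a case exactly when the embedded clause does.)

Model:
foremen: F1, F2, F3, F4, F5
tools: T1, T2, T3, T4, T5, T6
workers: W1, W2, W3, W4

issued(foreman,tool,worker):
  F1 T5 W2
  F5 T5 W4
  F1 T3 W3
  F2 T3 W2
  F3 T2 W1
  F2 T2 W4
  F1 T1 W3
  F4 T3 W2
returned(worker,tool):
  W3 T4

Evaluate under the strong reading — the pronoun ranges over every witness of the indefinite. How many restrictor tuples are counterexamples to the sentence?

"him" takes "a worker" as antecedent and "it" takes "a tool"; both are donkey pronouns co-varying with the restrictor.
Strong reading: for every (f,t,w) with issued(f,t,w), returned(w,t).
Restrictor triples: (F1,T1,W3)→returned(W3,T1) ✗  (F1,T3,W3)→returned(W3,T3) ✗  (F1,T5,W2)→returned(W2,T5) ✗  (F2,T2,W4)→returned(W4,T2) ✗  (F2,T3,W2)→returned(W2,T3) ✗  (F3,T2,W1)→returned(W1,T2) ✗  (F4,T3,W2)→returned(W2,T3) ✗  (F5,T5,W4)→returned(W4,T5) ✗
Counterexamples (restrictor triples failing the scope): 8.

8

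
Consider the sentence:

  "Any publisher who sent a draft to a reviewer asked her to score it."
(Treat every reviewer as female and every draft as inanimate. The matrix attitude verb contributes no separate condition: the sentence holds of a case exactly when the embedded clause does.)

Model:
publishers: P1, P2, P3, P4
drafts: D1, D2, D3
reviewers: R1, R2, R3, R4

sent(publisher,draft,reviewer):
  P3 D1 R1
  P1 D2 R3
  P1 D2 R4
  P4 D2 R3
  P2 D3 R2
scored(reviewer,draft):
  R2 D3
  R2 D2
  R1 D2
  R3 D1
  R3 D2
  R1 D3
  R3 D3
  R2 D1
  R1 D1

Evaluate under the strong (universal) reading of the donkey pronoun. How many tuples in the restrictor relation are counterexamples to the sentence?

"her" takes "a reviewer" as antecedent and "it" takes "a draft"; both are donkey pronouns co-varying with the restrictor.
Strong reading: for every (p,d,r) with sent(p,d,r), scored(r,d).
Restrictor triples: (P1,D2,R3)→scored(R3,D2) ✓  (P1,D2,R4)→scored(R4,D2) ✗  (P2,D3,R2)→scored(R2,D3) ✓  (P3,D1,R1)→scored(R1,D1) ✓  (P4,D2,R3)→scored(R3,D2) ✓
Counterexamples (restrictor triples failing the scope): 1.

1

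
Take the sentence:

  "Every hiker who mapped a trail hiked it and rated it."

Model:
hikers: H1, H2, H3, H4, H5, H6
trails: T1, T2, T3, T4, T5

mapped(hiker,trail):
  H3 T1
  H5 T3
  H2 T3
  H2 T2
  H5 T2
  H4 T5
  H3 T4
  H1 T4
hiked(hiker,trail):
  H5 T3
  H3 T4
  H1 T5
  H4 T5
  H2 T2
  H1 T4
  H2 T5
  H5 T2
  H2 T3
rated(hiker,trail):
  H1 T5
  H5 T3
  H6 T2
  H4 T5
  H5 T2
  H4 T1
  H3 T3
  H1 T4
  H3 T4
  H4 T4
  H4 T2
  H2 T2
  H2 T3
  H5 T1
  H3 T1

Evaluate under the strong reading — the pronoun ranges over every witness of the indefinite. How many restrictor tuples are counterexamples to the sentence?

"it" takes "a trail" as antecedent — a donkey pronoun bound across the clause boundary.
Strong reading: for every (h,t) with mapped(h,t), hiked(h,t) ∧ rated(h,t).
Restrictor pairs: (H1,T4) ✓  (H2,T2) ✓  (H2,T3) ✓  (H3,T1) ✗  (H3,T4) ✓  (H4,T5) ✓  (H5,T2) ✓  (H5,T3) ✓
Counterexamples (restrictor pairs failing the scope): 1.

1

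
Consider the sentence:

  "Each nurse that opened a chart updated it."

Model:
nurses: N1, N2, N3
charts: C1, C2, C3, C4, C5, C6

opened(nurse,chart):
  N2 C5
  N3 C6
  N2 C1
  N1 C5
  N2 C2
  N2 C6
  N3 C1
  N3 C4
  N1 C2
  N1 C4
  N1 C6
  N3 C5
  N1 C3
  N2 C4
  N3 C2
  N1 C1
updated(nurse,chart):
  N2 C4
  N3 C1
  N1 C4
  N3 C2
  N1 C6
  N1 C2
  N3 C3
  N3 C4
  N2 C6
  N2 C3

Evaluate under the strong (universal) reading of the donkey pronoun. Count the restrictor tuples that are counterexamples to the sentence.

"it" takes "a chart" as antecedent — a donkey pronoun bound across the clause boundary.
Strong reading: for every (n,c) with opened(n,c), updated(n,c).
Restrictor pairs: (N1,C1) ✗  (N1,C2) ✓  (N1,C3) ✗  (N1,C4) ✓  (N1,C5) ✗  (N1,C6) ✓  (N2,C1) ✗  (N2,C2) ✗  (N2,C4) ✓  (N2,C5) ✗  (N2,C6) ✓  (N3,C1) ✓  (N3,C2) ✓  (N3,C4) ✓  (N3,C5) ✗  (N3,C6) ✗
Counterexamples (restrictor pairs failing the scope): 8.

8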